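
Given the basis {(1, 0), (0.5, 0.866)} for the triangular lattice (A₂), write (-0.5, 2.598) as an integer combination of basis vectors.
-2b₁ + 3b₂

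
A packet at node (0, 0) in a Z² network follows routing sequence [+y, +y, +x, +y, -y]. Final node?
(1, 2)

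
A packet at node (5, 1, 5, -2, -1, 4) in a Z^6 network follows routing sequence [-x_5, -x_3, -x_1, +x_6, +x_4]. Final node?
(4, 1, 4, -1, -2, 5)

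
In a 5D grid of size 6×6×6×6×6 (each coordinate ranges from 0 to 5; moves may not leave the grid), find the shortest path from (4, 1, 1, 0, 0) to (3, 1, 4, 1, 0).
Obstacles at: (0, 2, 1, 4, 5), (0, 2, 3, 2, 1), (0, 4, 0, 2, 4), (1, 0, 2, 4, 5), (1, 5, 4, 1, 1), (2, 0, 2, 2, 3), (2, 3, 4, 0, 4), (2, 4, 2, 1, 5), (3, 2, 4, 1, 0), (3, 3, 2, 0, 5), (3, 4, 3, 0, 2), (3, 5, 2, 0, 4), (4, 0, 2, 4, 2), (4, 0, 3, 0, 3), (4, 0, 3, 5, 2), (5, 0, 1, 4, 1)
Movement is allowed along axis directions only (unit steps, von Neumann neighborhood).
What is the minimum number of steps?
5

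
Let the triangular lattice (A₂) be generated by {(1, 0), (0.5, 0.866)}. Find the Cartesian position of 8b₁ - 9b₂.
(3.5, -7.794)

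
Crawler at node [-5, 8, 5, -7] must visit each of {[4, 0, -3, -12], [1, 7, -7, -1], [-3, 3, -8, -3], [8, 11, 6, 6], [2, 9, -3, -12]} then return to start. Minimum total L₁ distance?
128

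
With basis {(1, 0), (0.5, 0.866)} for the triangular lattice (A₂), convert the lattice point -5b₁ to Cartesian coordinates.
(-5, 0)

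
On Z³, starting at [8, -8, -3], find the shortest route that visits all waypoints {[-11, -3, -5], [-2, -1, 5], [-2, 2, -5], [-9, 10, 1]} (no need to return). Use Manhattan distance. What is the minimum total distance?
73
(one optimal route: (8, -8, -3) → (-2, -1, 5) → (-2, 2, -5) → (-11, -3, -5) → (-9, 10, 1))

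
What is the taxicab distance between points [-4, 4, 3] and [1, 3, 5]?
8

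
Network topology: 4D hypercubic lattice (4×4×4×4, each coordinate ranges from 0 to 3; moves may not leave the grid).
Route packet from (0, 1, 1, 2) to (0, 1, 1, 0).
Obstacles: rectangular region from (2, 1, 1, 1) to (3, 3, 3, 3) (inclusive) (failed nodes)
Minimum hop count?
2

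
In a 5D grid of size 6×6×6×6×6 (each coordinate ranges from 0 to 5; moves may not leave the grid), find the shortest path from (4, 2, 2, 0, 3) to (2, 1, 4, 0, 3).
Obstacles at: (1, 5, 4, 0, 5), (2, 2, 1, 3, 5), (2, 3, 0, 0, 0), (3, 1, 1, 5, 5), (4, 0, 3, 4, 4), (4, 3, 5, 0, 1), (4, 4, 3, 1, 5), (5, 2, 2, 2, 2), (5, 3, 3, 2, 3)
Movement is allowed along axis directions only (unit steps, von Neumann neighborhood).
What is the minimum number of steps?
5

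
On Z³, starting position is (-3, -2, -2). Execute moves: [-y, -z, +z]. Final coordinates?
(-3, -3, -2)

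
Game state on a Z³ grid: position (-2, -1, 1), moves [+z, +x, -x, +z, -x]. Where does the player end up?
(-3, -1, 3)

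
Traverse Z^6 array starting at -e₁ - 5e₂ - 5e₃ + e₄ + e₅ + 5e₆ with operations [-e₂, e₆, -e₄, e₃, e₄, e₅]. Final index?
(-1, -6, -4, 1, 2, 6)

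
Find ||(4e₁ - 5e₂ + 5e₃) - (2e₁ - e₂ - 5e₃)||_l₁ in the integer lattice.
16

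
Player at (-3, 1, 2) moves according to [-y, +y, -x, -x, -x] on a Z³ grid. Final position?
(-6, 1, 2)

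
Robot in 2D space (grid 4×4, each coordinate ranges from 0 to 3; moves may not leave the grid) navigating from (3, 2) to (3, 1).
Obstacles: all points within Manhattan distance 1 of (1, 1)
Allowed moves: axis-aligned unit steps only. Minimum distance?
1
(one shortest path: (3, 2) → (3, 1))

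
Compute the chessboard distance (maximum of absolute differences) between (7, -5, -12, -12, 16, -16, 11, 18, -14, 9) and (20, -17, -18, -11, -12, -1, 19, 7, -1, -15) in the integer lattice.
28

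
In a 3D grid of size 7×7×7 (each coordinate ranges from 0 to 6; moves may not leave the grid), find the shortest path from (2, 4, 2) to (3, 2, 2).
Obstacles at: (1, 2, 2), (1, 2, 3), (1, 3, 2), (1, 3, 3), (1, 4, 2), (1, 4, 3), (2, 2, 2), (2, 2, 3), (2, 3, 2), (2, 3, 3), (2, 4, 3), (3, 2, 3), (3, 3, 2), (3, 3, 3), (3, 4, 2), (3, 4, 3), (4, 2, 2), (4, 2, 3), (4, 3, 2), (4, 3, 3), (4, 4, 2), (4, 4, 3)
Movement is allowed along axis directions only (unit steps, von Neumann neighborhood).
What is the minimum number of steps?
5
(one shortest path: (2, 4, 2) → (2, 4, 1) → (3, 4, 1) → (3, 3, 1) → (3, 2, 1) → (3, 2, 2))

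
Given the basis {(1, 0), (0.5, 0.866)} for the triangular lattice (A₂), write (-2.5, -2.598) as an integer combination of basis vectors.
-b₁ - 3b₂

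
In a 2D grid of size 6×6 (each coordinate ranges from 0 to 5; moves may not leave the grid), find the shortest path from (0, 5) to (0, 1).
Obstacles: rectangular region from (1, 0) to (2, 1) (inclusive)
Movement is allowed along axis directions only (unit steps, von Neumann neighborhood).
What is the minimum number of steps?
4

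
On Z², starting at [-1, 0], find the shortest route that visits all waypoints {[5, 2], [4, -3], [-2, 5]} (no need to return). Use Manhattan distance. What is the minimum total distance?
22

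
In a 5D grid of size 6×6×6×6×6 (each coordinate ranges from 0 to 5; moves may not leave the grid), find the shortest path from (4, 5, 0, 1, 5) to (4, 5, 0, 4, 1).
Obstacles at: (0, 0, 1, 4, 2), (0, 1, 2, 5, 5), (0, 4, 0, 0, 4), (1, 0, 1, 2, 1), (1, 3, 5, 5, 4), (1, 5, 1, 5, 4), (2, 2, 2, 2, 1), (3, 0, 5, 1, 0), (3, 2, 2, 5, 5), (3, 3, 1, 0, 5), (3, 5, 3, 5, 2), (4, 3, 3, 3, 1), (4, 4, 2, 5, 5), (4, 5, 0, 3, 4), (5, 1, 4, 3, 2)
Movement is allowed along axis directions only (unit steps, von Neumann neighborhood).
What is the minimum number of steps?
7
(one shortest path: (4, 5, 0, 1, 5) → (4, 5, 0, 2, 5) → (4, 5, 0, 3, 5) → (4, 5, 0, 4, 5) → (4, 5, 0, 4, 4) → (4, 5, 0, 4, 3) → (4, 5, 0, 4, 2) → (4, 5, 0, 4, 1))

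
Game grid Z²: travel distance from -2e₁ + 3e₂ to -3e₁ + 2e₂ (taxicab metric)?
2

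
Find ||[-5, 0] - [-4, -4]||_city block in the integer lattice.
5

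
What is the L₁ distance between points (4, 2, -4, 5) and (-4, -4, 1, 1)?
23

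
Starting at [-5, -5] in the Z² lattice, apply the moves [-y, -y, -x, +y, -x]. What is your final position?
(-7, -6)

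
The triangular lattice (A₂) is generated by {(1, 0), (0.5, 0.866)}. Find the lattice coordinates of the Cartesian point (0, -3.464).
2b₁ - 4b₂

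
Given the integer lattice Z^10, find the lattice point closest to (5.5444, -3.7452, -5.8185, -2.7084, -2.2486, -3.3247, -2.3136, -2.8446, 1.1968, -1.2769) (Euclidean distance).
(6, -4, -6, -3, -2, -3, -2, -3, 1, -1)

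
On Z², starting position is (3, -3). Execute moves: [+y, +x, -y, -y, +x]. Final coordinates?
(5, -4)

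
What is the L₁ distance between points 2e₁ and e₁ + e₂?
2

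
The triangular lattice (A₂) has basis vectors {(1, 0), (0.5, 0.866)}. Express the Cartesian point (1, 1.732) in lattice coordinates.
2b₂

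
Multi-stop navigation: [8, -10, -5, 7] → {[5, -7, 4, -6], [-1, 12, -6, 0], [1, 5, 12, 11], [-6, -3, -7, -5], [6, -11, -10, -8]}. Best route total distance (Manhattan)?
135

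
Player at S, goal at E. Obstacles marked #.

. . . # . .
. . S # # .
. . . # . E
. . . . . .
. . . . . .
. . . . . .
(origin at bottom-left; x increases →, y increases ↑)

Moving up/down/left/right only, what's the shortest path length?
6
(one shortest path: (2, 4) → (2, 3) → (2, 2) → (3, 2) → (4, 2) → (5, 2) → (5, 3))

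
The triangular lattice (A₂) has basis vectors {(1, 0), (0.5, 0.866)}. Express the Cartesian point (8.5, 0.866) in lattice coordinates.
8b₁ + b₂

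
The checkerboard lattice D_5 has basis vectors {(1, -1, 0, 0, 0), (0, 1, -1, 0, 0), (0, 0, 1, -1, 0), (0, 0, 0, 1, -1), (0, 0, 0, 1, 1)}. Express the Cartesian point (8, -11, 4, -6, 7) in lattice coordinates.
8b₁ - 3b₂ + b₃ - 6b₄ + b₅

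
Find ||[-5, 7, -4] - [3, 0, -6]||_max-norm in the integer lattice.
8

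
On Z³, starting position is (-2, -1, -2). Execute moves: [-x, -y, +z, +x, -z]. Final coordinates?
(-2, -2, -2)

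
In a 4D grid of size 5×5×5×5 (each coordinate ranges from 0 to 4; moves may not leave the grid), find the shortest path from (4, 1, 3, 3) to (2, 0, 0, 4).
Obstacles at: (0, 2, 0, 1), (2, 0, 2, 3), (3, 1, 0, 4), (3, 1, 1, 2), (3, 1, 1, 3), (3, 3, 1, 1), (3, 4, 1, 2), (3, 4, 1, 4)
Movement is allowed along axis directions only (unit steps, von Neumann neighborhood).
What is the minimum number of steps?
7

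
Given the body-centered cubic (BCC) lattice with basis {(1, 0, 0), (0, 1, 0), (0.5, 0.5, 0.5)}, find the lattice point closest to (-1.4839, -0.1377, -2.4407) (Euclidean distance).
(-1.5, -0.5, -2.5)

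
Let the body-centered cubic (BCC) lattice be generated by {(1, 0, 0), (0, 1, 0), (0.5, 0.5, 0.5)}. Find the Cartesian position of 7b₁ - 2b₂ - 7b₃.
(3.5, -5.5, -3.5)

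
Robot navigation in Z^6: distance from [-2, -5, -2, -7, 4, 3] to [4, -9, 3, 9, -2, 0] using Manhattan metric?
40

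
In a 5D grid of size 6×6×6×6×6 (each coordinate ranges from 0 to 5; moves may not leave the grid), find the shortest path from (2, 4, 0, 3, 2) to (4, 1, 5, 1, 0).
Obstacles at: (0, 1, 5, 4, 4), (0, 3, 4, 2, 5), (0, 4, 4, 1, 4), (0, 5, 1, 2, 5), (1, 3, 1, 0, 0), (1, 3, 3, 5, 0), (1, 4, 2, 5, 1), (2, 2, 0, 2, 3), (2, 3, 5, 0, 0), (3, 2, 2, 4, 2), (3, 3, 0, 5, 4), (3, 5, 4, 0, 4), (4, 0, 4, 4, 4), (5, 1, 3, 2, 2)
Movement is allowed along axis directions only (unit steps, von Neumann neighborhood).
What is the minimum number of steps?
14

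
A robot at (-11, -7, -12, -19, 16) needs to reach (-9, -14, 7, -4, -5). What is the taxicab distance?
64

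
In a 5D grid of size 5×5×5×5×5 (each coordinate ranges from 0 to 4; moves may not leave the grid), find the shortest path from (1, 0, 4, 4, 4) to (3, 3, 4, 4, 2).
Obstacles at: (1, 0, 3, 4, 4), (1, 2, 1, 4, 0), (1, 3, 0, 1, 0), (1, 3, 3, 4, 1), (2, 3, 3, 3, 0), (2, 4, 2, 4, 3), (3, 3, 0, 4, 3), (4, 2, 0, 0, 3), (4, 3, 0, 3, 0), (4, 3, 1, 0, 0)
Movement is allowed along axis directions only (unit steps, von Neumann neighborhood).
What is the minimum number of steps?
7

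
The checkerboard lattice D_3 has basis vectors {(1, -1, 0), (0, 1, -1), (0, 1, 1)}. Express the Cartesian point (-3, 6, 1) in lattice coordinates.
-3b₁ + b₂ + 2b₃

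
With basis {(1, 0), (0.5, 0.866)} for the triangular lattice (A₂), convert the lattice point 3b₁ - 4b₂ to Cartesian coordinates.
(1, -3.464)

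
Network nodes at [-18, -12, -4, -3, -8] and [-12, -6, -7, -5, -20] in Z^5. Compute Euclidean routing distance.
15.1327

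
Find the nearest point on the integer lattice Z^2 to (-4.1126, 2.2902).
(-4, 2)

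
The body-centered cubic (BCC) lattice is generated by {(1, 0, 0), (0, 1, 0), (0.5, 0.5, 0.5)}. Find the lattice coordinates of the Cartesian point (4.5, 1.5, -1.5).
6b₁ + 3b₂ - 3b₃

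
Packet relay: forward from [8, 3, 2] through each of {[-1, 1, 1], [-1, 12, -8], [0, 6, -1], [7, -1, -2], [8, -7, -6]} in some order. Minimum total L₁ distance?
64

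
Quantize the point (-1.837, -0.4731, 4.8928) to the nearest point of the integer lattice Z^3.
(-2, 0, 5)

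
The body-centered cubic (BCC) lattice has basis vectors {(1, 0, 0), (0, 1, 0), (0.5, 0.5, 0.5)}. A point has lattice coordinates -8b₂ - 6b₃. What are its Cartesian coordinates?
(-3, -11, -3)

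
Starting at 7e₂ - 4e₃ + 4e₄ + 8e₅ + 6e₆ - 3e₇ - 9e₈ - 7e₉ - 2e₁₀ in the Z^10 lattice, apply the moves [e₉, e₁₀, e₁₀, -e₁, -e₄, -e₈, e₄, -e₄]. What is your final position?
(-1, 7, -4, 3, 8, 6, -3, -10, -6, 0)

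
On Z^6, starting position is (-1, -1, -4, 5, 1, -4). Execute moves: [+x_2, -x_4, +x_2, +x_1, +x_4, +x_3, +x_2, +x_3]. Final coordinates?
(0, 2, -2, 5, 1, -4)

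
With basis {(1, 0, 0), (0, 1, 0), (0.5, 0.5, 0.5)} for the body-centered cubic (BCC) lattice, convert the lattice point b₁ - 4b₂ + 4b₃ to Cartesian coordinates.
(3, -2, 2)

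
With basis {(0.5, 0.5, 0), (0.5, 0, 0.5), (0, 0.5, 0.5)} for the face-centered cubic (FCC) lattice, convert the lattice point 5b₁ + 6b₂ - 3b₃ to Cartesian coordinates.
(5.5, 1, 1.5)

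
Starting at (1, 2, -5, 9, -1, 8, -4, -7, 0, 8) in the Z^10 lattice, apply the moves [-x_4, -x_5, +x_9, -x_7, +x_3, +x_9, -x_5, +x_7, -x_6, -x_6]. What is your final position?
(1, 2, -4, 8, -3, 6, -4, -7, 2, 8)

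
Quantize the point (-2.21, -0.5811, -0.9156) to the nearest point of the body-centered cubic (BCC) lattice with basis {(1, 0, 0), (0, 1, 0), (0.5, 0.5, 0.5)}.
(-2, -1, -1)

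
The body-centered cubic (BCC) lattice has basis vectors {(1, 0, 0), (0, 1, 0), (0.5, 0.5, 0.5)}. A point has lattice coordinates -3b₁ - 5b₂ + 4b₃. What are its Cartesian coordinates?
(-1, -3, 2)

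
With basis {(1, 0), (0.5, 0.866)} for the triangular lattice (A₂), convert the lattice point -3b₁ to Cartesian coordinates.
(-3, 0)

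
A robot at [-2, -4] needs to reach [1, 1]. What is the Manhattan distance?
8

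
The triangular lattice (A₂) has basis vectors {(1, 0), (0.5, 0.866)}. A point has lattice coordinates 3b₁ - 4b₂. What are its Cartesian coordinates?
(1, -3.464)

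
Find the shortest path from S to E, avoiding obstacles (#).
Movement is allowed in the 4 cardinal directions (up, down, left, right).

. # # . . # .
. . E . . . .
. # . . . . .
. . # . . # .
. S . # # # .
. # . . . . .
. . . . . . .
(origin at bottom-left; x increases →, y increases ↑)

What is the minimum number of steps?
6
(one shortest path: (1, 2) → (0, 2) → (0, 3) → (0, 4) → (0, 5) → (1, 5) → (2, 5))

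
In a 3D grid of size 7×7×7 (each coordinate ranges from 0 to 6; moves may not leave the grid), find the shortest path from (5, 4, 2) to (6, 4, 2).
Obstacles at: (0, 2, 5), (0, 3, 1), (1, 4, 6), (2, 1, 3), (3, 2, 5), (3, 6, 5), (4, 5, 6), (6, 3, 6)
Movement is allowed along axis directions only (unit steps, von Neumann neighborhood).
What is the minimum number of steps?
1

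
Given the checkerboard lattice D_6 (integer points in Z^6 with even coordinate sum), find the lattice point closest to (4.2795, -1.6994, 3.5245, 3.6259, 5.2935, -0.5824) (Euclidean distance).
(4, -2, 4, 4, 5, -1)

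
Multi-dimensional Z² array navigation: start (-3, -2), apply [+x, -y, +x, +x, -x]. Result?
(-1, -3)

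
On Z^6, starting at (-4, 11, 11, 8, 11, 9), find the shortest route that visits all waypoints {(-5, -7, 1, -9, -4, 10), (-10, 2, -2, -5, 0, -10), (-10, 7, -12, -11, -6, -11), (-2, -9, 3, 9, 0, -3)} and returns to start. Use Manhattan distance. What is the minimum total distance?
246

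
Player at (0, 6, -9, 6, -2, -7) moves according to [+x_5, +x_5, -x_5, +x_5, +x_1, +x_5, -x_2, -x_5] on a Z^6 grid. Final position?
(1, 5, -9, 6, 0, -7)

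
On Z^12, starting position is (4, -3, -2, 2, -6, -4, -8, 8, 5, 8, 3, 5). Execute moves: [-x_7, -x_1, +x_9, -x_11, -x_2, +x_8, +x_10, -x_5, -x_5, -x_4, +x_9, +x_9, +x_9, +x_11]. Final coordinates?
(3, -4, -2, 1, -8, -4, -9, 9, 9, 9, 3, 5)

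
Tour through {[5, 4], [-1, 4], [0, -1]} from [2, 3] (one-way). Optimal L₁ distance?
16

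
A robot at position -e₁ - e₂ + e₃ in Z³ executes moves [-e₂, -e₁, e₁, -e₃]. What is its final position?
(-1, -2, 0)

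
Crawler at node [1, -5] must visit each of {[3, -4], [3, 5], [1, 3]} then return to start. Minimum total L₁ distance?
24
(one optimal route: (1, -5) → (3, -4) → (3, 5) → (1, 3) → (1, -5))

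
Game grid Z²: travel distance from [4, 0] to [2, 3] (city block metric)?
5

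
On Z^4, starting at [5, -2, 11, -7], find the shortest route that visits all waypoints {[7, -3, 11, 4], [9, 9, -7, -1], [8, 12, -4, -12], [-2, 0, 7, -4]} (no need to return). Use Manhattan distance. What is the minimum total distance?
93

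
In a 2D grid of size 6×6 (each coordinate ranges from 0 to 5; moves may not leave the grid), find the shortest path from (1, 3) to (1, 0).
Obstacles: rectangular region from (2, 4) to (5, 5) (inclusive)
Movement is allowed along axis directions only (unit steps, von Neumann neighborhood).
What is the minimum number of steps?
3
(one shortest path: (1, 3) → (1, 2) → (1, 1) → (1, 0))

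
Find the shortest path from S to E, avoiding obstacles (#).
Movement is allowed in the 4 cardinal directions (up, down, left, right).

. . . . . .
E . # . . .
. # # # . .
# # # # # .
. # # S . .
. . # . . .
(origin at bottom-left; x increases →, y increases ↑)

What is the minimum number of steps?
12
(one shortest path: (3, 1) → (4, 1) → (5, 1) → (5, 2) → (5, 3) → (4, 3) → (4, 4) → (3, 4) → (3, 5) → (2, 5) → (1, 5) → (0, 5) → (0, 4))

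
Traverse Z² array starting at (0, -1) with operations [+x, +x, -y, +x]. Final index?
(3, -2)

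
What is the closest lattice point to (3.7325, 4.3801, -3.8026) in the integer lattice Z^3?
(4, 4, -4)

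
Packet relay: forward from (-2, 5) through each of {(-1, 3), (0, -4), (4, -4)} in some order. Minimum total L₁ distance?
15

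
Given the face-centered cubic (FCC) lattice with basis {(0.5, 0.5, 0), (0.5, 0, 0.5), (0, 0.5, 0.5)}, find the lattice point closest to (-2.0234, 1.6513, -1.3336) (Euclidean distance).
(-2, 1.5, -1.5)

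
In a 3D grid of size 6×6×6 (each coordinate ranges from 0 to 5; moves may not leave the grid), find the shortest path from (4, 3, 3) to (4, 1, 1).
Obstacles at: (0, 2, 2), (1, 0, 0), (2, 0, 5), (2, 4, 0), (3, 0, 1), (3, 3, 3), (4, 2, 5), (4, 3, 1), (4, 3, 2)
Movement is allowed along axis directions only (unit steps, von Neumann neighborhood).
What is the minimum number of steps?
4
(one shortest path: (4, 3, 3) → (4, 2, 3) → (4, 1, 3) → (4, 1, 2) → (4, 1, 1))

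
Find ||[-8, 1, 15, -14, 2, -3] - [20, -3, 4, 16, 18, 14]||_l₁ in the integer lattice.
106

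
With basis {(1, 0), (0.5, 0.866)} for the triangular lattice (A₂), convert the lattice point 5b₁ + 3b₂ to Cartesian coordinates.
(6.5, 2.598)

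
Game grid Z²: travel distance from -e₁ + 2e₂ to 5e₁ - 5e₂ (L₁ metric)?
13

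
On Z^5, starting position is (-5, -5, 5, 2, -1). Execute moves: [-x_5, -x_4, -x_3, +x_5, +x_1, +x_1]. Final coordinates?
(-3, -5, 4, 1, -1)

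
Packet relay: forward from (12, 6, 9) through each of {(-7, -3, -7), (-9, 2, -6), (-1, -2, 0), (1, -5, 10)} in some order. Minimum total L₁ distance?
60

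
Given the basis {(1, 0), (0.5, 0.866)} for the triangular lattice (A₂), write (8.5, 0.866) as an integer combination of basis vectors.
8b₁ + b₂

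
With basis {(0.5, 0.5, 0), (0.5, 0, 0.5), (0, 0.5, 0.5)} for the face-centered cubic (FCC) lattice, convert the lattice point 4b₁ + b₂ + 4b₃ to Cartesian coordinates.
(2.5, 4, 2.5)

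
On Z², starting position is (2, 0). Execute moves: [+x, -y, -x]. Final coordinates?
(2, -1)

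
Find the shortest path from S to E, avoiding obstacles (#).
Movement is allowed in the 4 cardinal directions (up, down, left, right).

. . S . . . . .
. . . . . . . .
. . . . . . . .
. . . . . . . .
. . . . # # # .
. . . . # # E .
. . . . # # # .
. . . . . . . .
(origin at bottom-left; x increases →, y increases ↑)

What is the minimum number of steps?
11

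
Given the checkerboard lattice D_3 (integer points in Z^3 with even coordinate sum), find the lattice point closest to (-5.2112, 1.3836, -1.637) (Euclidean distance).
(-5, 1, -2)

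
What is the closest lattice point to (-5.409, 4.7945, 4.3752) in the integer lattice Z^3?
(-5, 5, 4)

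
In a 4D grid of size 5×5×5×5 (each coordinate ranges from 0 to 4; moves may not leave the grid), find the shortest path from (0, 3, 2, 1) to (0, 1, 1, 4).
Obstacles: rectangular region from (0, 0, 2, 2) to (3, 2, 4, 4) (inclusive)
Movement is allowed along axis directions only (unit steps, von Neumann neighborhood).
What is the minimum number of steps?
6
(one shortest path: (0, 3, 2, 1) → (0, 2, 2, 1) → (0, 1, 2, 1) → (0, 1, 1, 1) → (0, 1, 1, 2) → (0, 1, 1, 3) → (0, 1, 1, 4))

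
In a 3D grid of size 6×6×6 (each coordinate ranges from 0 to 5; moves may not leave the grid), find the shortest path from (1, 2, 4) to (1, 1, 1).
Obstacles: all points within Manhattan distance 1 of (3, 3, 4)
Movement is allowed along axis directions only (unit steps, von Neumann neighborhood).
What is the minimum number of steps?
4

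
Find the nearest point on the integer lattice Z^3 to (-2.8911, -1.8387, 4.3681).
(-3, -2, 4)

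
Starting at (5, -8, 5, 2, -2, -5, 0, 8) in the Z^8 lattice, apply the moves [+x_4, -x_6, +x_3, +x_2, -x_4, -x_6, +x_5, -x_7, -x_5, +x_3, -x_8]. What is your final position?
(5, -7, 7, 2, -2, -7, -1, 7)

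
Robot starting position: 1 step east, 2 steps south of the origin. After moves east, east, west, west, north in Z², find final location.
(1, -1)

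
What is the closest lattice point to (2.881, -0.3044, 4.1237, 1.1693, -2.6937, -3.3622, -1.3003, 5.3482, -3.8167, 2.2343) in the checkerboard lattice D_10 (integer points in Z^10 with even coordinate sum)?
(3, 0, 4, 1, -3, -3, -1, 5, -4, 2)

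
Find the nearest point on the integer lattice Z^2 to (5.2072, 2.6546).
(5, 3)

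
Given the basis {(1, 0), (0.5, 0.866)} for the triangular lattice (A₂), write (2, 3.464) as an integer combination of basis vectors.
4b₂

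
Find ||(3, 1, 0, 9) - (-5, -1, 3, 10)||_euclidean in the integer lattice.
8.83176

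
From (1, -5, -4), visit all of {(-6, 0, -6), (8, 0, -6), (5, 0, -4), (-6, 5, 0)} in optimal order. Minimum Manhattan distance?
39
(one optimal route: (1, -5, -4) → (5, 0, -4) → (8, 0, -6) → (-6, 0, -6) → (-6, 5, 0))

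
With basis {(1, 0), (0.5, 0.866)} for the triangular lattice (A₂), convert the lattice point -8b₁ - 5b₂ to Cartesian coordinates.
(-10.5, -4.33)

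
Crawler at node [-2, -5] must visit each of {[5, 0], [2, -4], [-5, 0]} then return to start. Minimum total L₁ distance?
30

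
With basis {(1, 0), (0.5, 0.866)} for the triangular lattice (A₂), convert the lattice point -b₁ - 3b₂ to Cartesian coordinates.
(-2.5, -2.598)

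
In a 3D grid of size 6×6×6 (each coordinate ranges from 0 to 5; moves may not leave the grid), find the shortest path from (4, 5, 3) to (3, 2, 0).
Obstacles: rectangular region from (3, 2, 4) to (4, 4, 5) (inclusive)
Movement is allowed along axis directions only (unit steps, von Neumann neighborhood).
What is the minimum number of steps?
7
(one shortest path: (4, 5, 3) → (3, 5, 3) → (3, 4, 3) → (3, 3, 3) → (3, 2, 3) → (3, 2, 2) → (3, 2, 1) → (3, 2, 0))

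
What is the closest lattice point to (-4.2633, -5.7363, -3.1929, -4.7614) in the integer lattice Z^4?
(-4, -6, -3, -5)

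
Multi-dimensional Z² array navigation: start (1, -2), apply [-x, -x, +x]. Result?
(0, -2)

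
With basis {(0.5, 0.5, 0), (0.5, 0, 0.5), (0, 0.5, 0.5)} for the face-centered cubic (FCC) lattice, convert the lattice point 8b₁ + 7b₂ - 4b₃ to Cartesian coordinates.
(7.5, 2, 1.5)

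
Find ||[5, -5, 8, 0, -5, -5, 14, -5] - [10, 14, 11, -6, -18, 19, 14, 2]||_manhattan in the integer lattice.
77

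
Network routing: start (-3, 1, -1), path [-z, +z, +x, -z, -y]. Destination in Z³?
(-2, 0, -2)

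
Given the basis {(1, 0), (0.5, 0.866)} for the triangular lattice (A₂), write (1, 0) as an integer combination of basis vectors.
b₁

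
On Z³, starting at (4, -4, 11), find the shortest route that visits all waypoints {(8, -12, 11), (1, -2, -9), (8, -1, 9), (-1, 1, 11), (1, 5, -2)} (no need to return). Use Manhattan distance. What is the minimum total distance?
71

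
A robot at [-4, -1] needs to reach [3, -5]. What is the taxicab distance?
11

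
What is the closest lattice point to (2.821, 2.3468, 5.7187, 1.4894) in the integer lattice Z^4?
(3, 2, 6, 1)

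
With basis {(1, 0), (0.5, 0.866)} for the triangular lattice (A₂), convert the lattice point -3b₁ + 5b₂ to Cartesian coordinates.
(-0.5, 4.33)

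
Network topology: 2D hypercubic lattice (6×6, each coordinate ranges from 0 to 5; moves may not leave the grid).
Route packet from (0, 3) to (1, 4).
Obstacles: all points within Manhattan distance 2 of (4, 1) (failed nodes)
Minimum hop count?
2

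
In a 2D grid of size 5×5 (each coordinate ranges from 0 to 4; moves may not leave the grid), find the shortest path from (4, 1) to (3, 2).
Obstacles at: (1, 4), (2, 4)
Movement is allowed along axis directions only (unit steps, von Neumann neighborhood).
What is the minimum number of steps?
2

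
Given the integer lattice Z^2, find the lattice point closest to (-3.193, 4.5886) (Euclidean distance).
(-3, 5)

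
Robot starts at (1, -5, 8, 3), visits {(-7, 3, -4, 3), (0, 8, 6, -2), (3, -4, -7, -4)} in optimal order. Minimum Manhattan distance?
75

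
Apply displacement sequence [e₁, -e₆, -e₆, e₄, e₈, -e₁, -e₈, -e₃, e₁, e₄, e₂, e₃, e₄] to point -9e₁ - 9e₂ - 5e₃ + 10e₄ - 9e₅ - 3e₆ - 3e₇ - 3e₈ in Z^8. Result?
(-8, -8, -5, 13, -9, -5, -3, -3)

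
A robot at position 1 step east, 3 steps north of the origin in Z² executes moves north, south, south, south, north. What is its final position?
(1, 2)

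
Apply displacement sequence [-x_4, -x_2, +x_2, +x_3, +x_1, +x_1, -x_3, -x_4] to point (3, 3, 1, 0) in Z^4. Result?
(5, 3, 1, -2)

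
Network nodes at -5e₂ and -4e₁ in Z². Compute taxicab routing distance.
9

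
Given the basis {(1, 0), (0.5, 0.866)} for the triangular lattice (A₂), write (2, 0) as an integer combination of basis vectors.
2b₁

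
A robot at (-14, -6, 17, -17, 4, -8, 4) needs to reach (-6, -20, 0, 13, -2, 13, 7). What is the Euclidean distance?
43.9886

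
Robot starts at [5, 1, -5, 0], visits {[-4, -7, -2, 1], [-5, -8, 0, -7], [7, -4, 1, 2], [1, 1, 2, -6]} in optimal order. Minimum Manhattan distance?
63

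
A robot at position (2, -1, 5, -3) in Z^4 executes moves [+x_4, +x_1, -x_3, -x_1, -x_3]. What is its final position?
(2, -1, 3, -2)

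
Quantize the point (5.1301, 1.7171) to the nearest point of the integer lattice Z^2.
(5, 2)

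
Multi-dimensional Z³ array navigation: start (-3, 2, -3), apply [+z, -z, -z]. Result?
(-3, 2, -4)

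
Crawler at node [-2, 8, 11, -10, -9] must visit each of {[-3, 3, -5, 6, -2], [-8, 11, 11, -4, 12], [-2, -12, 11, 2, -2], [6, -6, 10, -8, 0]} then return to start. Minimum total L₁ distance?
186
(one optimal route: (-2, 8, 11, -10, -9) → (-8, 11, 11, -4, 12) → (-3, 3, -5, 6, -2) → (-2, -12, 11, 2, -2) → (6, -6, 10, -8, 0) → (-2, 8, 11, -10, -9))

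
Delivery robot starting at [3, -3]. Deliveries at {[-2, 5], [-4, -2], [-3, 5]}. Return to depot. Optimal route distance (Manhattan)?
30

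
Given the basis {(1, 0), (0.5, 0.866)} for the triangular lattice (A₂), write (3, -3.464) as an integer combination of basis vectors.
5b₁ - 4b₂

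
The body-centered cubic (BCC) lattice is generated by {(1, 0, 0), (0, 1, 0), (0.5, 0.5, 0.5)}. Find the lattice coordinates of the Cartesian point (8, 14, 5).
3b₁ + 9b₂ + 10b₃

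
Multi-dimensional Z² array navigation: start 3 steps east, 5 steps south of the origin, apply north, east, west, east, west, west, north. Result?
(2, -3)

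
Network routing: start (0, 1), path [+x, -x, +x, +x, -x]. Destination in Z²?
(1, 1)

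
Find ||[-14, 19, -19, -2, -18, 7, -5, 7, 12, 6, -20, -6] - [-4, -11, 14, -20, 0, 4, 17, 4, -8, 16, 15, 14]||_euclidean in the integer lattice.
73.2393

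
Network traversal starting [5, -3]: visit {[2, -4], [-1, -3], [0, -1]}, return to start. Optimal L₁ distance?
18
(one optimal route: (5, -3) → (2, -4) → (-1, -3) → (0, -1) → (5, -3))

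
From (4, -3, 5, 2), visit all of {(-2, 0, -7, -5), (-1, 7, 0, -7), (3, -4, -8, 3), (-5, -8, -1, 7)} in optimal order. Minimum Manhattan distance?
83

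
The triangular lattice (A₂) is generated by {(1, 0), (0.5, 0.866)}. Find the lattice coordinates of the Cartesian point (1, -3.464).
3b₁ - 4b₂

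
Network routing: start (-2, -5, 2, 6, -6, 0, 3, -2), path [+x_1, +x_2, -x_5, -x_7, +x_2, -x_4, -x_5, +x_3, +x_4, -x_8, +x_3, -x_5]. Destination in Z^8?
(-1, -3, 4, 6, -9, 0, 2, -3)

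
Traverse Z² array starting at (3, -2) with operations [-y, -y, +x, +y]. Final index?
(4, -3)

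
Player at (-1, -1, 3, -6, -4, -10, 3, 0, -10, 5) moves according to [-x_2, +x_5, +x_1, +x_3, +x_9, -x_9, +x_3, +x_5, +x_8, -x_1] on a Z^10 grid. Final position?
(-1, -2, 5, -6, -2, -10, 3, 1, -10, 5)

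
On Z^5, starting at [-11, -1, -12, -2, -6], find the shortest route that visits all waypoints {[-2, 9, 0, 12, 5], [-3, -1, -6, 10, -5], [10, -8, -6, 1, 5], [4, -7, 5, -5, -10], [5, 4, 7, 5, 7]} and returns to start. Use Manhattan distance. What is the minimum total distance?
204
(one optimal route: (-11, -1, -12, -2, -6) → (-3, -1, -6, 10, -5) → (-2, 9, 0, 12, 5) → (5, 4, 7, 5, 7) → (10, -8, -6, 1, 5) → (4, -7, 5, -5, -10) → (-11, -1, -12, -2, -6))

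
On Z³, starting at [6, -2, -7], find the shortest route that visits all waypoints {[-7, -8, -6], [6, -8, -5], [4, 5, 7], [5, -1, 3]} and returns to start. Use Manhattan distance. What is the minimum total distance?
82
(one optimal route: (6, -2, -7) → (6, -8, -5) → (-7, -8, -6) → (4, 5, 7) → (5, -1, 3) → (6, -2, -7))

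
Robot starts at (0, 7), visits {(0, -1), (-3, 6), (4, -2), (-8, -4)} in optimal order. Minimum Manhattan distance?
33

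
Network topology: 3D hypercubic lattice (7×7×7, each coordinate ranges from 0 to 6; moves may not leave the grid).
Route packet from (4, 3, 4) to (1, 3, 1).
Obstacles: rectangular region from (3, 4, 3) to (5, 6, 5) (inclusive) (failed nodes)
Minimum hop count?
6
(one shortest path: (4, 3, 4) → (3, 3, 4) → (2, 3, 4) → (1, 3, 4) → (1, 3, 3) → (1, 3, 2) → (1, 3, 1))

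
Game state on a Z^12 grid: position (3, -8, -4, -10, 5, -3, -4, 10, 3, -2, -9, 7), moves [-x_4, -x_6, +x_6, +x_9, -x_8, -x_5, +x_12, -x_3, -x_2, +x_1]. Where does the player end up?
(4, -9, -5, -11, 4, -3, -4, 9, 4, -2, -9, 8)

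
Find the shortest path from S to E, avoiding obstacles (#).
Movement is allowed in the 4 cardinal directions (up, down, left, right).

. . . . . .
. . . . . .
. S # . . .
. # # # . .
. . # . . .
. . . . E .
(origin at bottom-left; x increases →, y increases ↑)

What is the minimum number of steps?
8
(one shortest path: (1, 3) → (0, 3) → (0, 2) → (0, 1) → (1, 1) → (1, 0) → (2, 0) → (3, 0) → (4, 0))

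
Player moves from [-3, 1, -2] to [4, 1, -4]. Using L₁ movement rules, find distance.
9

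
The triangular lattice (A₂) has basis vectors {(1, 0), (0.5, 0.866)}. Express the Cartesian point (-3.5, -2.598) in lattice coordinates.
-2b₁ - 3b₂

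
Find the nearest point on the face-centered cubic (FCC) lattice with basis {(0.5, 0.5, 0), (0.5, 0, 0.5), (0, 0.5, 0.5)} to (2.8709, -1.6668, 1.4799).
(3, -1.5, 1.5)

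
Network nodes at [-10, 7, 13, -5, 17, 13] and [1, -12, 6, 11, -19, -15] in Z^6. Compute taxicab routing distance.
117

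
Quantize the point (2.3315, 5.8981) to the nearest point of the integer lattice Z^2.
(2, 6)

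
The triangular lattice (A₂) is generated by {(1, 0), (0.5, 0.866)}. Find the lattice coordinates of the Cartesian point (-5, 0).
-5b₁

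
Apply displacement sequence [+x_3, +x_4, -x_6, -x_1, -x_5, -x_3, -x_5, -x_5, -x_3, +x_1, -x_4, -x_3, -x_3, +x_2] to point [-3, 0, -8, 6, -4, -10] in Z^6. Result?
(-3, 1, -11, 6, -7, -11)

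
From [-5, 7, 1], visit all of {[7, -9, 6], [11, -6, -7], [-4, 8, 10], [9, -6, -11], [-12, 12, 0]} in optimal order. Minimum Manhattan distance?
93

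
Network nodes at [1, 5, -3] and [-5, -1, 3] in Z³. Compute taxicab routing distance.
18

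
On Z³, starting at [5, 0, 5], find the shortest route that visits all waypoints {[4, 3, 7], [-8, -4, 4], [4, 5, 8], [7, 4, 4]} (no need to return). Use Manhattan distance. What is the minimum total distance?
40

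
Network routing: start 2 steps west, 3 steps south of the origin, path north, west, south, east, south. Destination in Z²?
(-2, -4)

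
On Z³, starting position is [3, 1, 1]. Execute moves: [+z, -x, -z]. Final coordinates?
(2, 1, 1)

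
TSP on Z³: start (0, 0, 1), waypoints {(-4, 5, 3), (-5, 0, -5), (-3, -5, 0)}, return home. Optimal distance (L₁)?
46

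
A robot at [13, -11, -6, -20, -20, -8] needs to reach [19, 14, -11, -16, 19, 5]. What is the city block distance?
92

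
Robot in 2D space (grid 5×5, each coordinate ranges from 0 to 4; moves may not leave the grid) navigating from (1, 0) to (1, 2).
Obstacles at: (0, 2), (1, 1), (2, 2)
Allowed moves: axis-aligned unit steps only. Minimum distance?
8
(one shortest path: (1, 0) → (2, 0) → (3, 0) → (3, 1) → (3, 2) → (3, 3) → (2, 3) → (1, 3) → (1, 2))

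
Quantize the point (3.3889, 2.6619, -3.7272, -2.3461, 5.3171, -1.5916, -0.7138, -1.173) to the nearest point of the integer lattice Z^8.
(3, 3, -4, -2, 5, -2, -1, -1)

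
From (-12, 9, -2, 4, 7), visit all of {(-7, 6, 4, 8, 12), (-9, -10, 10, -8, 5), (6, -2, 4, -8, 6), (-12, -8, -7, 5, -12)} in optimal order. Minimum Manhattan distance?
148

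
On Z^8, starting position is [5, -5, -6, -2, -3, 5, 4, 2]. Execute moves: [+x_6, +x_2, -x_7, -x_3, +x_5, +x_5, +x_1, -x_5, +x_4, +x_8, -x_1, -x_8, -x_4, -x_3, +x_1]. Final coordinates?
(6, -4, -8, -2, -2, 6, 3, 2)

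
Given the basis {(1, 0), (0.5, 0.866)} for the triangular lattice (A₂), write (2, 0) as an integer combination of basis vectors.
2b₁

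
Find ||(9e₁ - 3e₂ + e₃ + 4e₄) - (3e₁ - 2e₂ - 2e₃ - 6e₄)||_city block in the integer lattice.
20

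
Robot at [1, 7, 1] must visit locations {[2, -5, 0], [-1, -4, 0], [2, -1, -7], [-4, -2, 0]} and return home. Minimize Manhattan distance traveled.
52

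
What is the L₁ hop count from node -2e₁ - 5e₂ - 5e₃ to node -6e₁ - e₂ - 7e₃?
10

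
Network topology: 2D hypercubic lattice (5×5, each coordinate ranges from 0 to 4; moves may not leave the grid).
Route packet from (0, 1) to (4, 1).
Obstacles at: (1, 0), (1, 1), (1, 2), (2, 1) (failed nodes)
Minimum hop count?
8
(one shortest path: (0, 1) → (0, 2) → (0, 3) → (1, 3) → (2, 3) → (3, 3) → (4, 3) → (4, 2) → (4, 1))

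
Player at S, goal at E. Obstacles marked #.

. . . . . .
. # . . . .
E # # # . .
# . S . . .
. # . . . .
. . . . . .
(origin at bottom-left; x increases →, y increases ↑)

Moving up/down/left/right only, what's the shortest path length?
11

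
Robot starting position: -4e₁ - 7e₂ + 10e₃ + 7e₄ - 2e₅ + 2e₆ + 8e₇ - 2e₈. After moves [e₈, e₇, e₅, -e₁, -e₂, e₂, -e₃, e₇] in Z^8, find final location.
(-5, -7, 9, 7, -1, 2, 10, -1)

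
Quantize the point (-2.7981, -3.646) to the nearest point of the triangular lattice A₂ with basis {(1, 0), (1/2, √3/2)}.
(-3, -3.464)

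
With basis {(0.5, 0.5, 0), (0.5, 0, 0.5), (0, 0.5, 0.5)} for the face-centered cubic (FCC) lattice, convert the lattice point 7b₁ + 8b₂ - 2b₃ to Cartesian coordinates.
(7.5, 2.5, 3)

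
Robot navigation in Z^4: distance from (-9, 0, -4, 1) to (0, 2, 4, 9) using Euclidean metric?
14.5945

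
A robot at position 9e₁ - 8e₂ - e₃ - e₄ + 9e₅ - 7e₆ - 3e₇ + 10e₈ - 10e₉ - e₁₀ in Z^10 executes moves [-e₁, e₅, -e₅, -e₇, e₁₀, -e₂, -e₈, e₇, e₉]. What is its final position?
(8, -9, -1, -1, 9, -7, -3, 9, -9, 0)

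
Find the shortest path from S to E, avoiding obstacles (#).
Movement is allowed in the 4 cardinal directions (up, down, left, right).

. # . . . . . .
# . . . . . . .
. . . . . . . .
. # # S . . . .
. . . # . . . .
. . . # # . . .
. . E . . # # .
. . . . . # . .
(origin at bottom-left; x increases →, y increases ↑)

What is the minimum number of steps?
10
(one shortest path: (3, 4) → (3, 5) → (2, 5) → (1, 5) → (0, 5) → (0, 4) → (0, 3) → (1, 3) → (2, 3) → (2, 2) → (2, 1))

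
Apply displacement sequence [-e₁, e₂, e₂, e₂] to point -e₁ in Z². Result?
(-2, 3)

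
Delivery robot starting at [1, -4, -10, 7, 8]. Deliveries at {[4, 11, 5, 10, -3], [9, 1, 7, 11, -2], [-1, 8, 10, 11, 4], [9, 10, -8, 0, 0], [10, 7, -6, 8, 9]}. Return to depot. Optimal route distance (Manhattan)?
168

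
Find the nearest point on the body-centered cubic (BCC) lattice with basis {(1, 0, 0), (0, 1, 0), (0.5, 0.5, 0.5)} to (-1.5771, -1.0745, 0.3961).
(-1.5, -1.5, 0.5)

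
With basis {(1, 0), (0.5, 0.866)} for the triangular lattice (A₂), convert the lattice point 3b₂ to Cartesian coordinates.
(1.5, 2.598)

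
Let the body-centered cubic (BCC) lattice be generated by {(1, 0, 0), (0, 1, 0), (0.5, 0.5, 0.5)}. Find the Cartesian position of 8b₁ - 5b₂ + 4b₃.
(10, -3, 2)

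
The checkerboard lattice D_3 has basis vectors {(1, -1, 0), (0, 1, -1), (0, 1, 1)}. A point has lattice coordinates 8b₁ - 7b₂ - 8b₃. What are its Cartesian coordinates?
(8, -23, -1)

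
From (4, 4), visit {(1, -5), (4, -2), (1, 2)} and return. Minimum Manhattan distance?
24
(one optimal route: (4, 4) → (4, -2) → (1, -5) → (1, 2) → (4, 4))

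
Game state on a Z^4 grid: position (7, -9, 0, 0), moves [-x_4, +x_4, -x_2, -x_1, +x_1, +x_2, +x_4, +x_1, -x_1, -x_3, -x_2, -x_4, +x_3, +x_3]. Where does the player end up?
(7, -10, 1, 0)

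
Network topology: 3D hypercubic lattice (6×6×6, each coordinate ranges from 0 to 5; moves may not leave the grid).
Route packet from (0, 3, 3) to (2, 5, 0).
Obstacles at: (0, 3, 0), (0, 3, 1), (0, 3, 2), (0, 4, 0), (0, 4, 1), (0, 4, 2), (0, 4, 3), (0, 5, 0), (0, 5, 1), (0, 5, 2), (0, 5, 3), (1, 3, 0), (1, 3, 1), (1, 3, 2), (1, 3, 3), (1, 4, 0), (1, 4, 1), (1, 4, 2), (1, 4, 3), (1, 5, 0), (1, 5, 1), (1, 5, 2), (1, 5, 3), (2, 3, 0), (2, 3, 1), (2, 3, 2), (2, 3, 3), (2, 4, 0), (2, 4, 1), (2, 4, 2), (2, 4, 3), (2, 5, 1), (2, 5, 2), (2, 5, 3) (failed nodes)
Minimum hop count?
11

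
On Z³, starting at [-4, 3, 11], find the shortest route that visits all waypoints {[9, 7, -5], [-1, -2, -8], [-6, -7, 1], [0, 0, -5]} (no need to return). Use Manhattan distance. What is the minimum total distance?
63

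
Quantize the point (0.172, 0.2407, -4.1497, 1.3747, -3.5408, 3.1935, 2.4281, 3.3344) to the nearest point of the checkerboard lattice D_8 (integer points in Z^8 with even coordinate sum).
(0, 0, -4, 1, -3, 3, 2, 3)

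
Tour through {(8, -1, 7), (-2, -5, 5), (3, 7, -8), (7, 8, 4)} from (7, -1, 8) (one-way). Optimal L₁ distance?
58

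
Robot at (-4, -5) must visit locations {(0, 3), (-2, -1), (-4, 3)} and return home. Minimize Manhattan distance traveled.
24
(one optimal route: (-4, -5) → (-2, -1) → (0, 3) → (-4, 3) → (-4, -5))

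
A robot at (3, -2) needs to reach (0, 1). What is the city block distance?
6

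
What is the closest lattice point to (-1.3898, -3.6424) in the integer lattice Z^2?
(-1, -4)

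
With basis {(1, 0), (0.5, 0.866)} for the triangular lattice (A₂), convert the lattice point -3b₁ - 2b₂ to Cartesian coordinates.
(-4, -1.732)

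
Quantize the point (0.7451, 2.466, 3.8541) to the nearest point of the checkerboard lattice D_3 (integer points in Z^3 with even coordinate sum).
(1, 3, 4)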